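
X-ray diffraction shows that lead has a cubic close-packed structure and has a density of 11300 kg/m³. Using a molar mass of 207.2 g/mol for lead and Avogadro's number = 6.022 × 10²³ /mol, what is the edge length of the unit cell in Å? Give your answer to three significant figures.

With Z = 4 atoms per FCC cell, a³ = Z·M/(N_A·ρ) = 4 × 207.2 / (6.022 × 10²³ × 11.30 g/cm³) = 1.218 × 10^-22 cm³.
a = (1.218 × 10^-22)^(1/3) = 4.957 × 10^-8 cm = 4.96 Å.

4.96 Å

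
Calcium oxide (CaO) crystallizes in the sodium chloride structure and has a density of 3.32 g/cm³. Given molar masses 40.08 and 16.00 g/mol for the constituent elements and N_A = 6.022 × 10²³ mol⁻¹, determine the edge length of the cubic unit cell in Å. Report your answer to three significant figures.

M(CaO) = 56.08 g/mol; Z = 4 formula units per cell.
a³ = Z·M/(N_A·ρ) = 4 × 56.08 / (6.022 × 10²³ × 3.32) = 1.122 × 10^-22 cm³, so a = 4.823 × 10^-8 cm = 4.82 Å.

4.82 Å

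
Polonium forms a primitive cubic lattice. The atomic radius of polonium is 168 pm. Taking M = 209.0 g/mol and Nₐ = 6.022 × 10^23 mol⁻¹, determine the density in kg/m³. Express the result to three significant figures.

In a simple cubic lattice, atoms touch along the cell edge, so a = 2r, giving a = 336.0 pm = 3.360 × 10^-8 cm.
With Z = 1, ρ = Z·M/(N_A·a³) = 1 × 209.0 / (6.022 × 10²³ × 3.793 × 10^-23) = 9.149 g/cm³ = 9150 kg/m³.

9150 kg/m³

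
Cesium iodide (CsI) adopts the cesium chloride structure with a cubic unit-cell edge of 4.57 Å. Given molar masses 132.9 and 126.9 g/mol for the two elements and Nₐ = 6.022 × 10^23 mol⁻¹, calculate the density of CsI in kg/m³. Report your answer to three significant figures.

The cesium chloride structure contains Z = 1 formula unit per cell; M(CsI) = 132.9 + 126.9 = 259.8 g/mol.
a³ = (4.570 × 10^-8 cm)³ = 9.544 × 10^-23 cm³.
ρ = 1 × 259.8 / (6.022 × 10²³ × 9.544 × 10^-23) = 4.520 g/cm³ = 4520 kg/m³.

4520 kg/m³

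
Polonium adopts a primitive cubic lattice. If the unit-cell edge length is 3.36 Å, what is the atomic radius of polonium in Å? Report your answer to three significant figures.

1.68 Å

In a simple cubic lattice, atoms touch along the cell edge, so a = 2r.
r = a/2 = 3.36/2 = 1.68 Å.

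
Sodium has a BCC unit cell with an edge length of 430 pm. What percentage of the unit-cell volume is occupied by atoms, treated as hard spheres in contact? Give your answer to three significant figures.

In a BCC lattice atoms touch along the body diagonal, so √3·a = 4r, so r = 0.4330a = 186.2 pm.
Packing fraction = Z·(4/3)πr³ / a³ = 2 × (4/3)π × (186.2)³ / (430)³ = 0.6802 = 68.0%.

68.0%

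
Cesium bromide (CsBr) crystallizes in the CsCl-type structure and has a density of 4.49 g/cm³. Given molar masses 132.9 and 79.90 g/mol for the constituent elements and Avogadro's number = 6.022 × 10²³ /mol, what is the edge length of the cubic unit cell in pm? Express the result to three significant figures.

429 pm

M(CsBr) = 212.8 g/mol; Z = 1 formula unit per cell.
a³ = Z·M/(N_A·ρ) = 1 × 212.8 / (6.022 × 10²³ × 4.49) = 7.870 × 10^-23 cm³, so a = 4.285 × 10^-8 cm = 429 pm.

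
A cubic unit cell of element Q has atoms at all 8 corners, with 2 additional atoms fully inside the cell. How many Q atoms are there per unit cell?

Corner atoms are shared by 8 cells (1/8 each), interior atoms are unshared.
Net atoms = 8 × 1/8 + 2 = 1 + 2 = 3.

3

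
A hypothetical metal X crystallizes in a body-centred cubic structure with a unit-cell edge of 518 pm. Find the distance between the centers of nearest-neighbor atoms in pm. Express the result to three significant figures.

In a BCC structure, atoms touch along the body diagonal, so √3·a = 4r; the nearest-neighbor distance equals 2r = 0.8660·a.
d = 0.8660 × 518 = 449 pm.

449 pm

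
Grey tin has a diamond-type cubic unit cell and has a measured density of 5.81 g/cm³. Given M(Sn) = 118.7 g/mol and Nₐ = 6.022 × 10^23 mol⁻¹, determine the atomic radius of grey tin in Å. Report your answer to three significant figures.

1.40 Å

For a diamond cubic cell (Z = 8), a³ = Z·M/(N_A·ρ) = 8 × 118.7 / (6.022 × 10²³ × 5.810) = 2.714 × 10^-22 cm³, so a = 6.475 × 10^-8 cm = 6.475 Å.
Nearest neighbors lie along the body diagonal with √3·a = 8r, so r = 0.2165 × a = 1.40 Å.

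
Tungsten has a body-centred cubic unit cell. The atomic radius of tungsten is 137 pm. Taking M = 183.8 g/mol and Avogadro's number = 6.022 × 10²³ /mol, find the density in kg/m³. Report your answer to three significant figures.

In a BCC lattice, atoms touch along the body diagonal, so √3·a = 4r, giving a = 316.4 pm = 3.164 × 10^-8 cm.
With Z = 2, ρ = Z·M/(N_A·a³) = 2 × 183.8 / (6.022 × 10²³ × 3.167 × 10^-23) = 19.27 g/cm³ = 19300 kg/m³.

19300 kg/m³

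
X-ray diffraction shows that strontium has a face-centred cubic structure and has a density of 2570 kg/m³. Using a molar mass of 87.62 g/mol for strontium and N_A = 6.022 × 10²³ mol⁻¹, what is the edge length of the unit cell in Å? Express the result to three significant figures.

6.10 Å

With Z = 4 atoms per FCC cell, a³ = Z·M/(N_A·ρ) = 4 × 87.62 / (6.022 × 10²³ × 2.570 g/cm³) = 2.265 × 10^-22 cm³.
a = (2.265 × 10^-22)^(1/3) = 6.095 × 10^-8 cm = 6.10 Å.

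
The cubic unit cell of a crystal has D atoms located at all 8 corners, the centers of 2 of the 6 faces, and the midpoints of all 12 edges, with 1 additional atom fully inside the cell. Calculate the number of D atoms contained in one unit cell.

6

Corner atoms are shared by 8 cells (1/8 each), face atoms by 2 (1/2 each), edge atoms by 4 (1/4 each), interior atoms are unshared.
Net atoms = 8 × 1/8 + 2 × 1/2 + 12 × 1/4 + 1 = 1 + 1 + 3 + 1 = 6.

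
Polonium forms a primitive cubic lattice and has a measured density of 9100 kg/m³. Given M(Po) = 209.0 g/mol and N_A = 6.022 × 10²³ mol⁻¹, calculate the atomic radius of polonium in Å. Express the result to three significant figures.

For a simple cubic cell (Z = 1), a³ = Z·M/(N_A·ρ) = 1 × 209.0 / (6.022 × 10²³ × 9.100) = 3.814 × 10^-23 cm³, so a = 3.366 × 10^-8 cm = 3.366 Å.
Atoms touch along the cell edge, so a = 2r, so r = 0.5000 × a = 1.68 Å.

1.68 Å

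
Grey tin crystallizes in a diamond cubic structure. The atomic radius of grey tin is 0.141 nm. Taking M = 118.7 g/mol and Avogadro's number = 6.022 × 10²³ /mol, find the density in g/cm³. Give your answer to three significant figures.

5.71 g/cm³

In a diamond cubic lattice, nearest neighbors lie along the body diagonal with √3·a = 8r, giving a = 0.6513 nm = 6.513 × 10^-8 cm.
With Z = 8, ρ = Z·M/(N_A·a³) = 8 × 118.7 / (6.022 × 10²³ × 2.762 × 10^-22) = 5.709 g/cm³.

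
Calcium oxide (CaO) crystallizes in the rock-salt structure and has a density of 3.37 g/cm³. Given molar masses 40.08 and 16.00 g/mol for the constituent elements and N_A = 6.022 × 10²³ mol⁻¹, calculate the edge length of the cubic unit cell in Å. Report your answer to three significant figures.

4.80 Å

M(CaO) = 56.08 g/mol; Z = 4 formula units per cell.
a³ = Z·M/(N_A·ρ) = 4 × 56.08 / (6.022 × 10²³ × 3.37) = 1.105 × 10^-22 cm³, so a = 4.799 × 10^-8 cm = 4.80 Å.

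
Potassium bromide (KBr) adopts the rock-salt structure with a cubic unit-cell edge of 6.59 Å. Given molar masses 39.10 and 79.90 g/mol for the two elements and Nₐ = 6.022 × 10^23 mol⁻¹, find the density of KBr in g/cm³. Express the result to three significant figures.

The rock-salt structure contains Z = 4 formula units per cell; M(KBr) = 39.10 + 79.90 = 119.0 g/mol.
a³ = (6.590 × 10^-8 cm)³ = 2.862 × 10^-22 cm³.
ρ = 4 × 119.0 / (6.022 × 10²³ × 2.862 × 10^-22) = 2.762 g/cm³.

2.76 g/cm³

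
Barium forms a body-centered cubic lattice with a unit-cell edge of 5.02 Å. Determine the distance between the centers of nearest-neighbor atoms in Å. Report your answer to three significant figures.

In a BCC structure, atoms touch along the body diagonal, so √3·a = 4r; the nearest-neighbor distance equals 2r = 0.8660·a.
d = 0.8660 × 5.02 = 4.35 Å.

4.35 Å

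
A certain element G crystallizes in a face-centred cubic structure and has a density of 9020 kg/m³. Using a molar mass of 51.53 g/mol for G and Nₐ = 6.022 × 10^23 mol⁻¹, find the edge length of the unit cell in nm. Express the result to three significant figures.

0.336 nm

With Z = 4 atoms per FCC cell, a³ = Z·M/(N_A·ρ) = 4 × 51.53 / (6.022 × 10²³ × 9.020 g/cm³) = 3.795 × 10^-23 cm³.
a = (3.795 × 10^-23)^(1/3) = 3.360 × 10^-8 cm = 0.336 nm.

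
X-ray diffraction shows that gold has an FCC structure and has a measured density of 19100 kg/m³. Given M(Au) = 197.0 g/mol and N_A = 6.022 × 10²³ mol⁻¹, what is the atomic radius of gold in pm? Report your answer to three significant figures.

145 pm

For an FCC cell (Z = 4), a³ = Z·M/(N_A·ρ) = 4 × 197.0 / (6.022 × 10²³ × 19.10) = 6.851 × 10^-23 cm³, so a = 4.092 × 10^-8 cm = 409.2 pm.
Atoms touch along the face diagonal, so √2·a = 4r, so r = 0.3536 × a = 145 pm.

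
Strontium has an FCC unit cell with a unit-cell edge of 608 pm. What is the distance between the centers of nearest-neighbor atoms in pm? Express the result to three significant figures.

430 pm

In an FCC structure, atoms touch along the face diagonal, so √2·a = 4r; the nearest-neighbor distance equals 2r = 0.7071·a.
d = 0.7071 × 608 = 430 pm.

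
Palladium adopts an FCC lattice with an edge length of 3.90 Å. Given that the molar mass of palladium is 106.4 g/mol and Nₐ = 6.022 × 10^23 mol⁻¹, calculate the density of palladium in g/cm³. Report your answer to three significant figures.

11.9 g/cm³

An FCC unit cell contains Z = 4 atoms.
Cell volume: a³ = (3.90 Å)³ = (3.900 × 10^-8 cm)³ = 5.932 × 10^-23 cm³.
ρ = Z·M/(N_A·a³) = 4 × 106.4 / (6.022 × 10²³ × 5.932 × 10^-23) = 11.91 g/cm³.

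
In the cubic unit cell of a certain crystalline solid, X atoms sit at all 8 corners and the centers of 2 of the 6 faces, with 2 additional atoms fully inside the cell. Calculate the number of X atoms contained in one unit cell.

4

Corner atoms are shared by 8 cells (1/8 each), face atoms by 2 (1/2 each), interior atoms are unshared.
Net atoms = 8 × 1/8 + 2 × 1/2 + 2 = 1 + 1 + 2 = 4.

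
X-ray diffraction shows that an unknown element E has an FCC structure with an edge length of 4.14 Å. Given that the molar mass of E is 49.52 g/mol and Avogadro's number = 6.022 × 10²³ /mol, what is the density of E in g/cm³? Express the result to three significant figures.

An FCC unit cell contains Z = 4 atoms.
Cell volume: a³ = (4.14 Å)³ = (4.140 × 10^-8 cm)³ = 7.096 × 10^-23 cm³.
ρ = Z·M/(N_A·a³) = 4 × 49.52 / (6.022 × 10²³ × 7.096 × 10^-23) = 4.636 g/cm³.

4.64 g/cm³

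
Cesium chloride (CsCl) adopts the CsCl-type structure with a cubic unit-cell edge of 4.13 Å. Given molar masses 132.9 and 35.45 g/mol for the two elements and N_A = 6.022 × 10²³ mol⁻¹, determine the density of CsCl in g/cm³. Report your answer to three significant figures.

3.97 g/cm³

The CsCl-type structure contains Z = 1 formula unit per cell; M(CsCl) = 132.9 + 35.45 = 168.35 g/mol.
a³ = (4.130 × 10^-8 cm)³ = 7.044 × 10^-23 cm³.
ρ = 1 × 168.35 / (6.022 × 10²³ × 7.044 × 10^-23) = 3.968 g/cm³.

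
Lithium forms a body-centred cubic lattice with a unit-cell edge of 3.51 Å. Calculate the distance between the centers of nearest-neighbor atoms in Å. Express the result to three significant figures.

3.04 Å

In a BCC structure, atoms touch along the body diagonal, so √3·a = 4r; the nearest-neighbor distance equals 2r = 0.8660·a.
d = 0.8660 × 3.51 = 3.04 Å.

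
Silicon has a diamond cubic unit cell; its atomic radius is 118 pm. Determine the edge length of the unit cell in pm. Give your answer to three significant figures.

545 pm

In a diamond cubic lattice, nearest neighbors lie along the body diagonal with √3·a = 8r.
a = 8r/√3 = 8 × 118 / 1.7321 = 545 pm.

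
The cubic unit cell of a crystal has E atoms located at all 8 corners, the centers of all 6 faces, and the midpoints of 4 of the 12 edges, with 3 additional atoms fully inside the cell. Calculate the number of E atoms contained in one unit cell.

8

Corner atoms are shared by 8 cells (1/8 each), face atoms by 2 (1/2 each), edge atoms by 4 (1/4 each), interior atoms are unshared.
Net atoms = 8 × 1/8 + 6 × 1/2 + 4 × 1/4 + 3 = 1 + 3 + 1 + 3 = 8.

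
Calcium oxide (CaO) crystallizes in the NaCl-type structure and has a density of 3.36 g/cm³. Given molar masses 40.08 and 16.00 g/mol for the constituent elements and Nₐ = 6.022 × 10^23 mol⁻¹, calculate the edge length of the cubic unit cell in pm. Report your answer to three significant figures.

M(CaO) = 56.08 g/mol; Z = 4 formula units per cell.
a³ = Z·M/(N_A·ρ) = 4 × 56.08 / (6.022 × 10²³ × 3.36) = 1.109 × 10^-22 cm³, so a = 4.804 × 10^-8 cm = 480 pm.

480 pm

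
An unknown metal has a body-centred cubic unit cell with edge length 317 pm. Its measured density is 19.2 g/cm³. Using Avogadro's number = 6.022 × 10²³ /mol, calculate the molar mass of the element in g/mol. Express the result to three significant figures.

184 g/mol

A BCC cell has Z = 2 atoms; a = 3.170 × 10^-8 cm.
M = ρ·N_A·a³/Z = 19.2 × 6.022 × 10²³ × 3.186 × 10^-23 / 2 = 184 g/mol.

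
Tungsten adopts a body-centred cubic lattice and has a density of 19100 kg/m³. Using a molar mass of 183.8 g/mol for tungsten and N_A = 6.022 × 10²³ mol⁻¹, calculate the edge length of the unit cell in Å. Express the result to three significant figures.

3.17 Å

With Z = 2 atoms per BCC cell, a³ = Z·M/(N_A·ρ) = 2 × 183.8 / (6.022 × 10²³ × 19.10 g/cm³) = 3.196 × 10^-23 cm³.
a = (3.196 × 10^-23)^(1/3) = 3.173 × 10^-8 cm = 3.17 Å.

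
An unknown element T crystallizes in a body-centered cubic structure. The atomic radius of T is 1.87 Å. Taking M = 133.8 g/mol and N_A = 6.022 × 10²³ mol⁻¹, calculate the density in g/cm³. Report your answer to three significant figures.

In a BCC lattice, atoms touch along the body diagonal, so √3·a = 4r, giving a = 4.319 Å = 4.319 × 10^-8 cm.
With Z = 2, ρ = Z·M/(N_A·a³) = 2 × 133.8 / (6.022 × 10²³ × 8.054 × 10^-23) = 5.517 g/cm³.

5.52 g/cm³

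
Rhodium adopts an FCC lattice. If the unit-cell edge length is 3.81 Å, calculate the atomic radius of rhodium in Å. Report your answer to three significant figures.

1.35 Å

In an FCC lattice, atoms touch along the face diagonal, so √2·a = 4r.
r = √2·a/4 = 1.4142 × 3.81 / 4 = 1.35 Å.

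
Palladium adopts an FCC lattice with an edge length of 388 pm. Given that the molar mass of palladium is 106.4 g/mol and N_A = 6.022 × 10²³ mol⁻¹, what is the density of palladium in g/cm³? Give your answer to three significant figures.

An FCC unit cell contains Z = 4 atoms.
Cell volume: a³ = (388 pm)³ = (3.880 × 10^-8 cm)³ = 5.841 × 10^-23 cm³.
ρ = Z·M/(N_A·a³) = 4 × 106.4 / (6.022 × 10²³ × 5.841 × 10^-23) = 12.10 g/cm³.

12.1 g/cm³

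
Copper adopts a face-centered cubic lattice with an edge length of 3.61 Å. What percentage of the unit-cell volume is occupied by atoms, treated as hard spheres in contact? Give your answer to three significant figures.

In an FCC lattice atoms touch along the face diagonal, so √2·a = 4r, so r = 0.3536a = 1.276 Å.
Packing fraction = Z·(4/3)πr³ / a³ = 4 × (4/3)π × (1.276)³ / (3.61)³ = 0.7405 = 74.0%.

74.0%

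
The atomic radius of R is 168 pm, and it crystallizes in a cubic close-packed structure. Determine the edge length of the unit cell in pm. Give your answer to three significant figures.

475 pm

In an FCC lattice, atoms touch along the face diagonal, so √2·a = 4r.
a = 4r/√2 = 4 × 168 / 1.4142 = 475 pm.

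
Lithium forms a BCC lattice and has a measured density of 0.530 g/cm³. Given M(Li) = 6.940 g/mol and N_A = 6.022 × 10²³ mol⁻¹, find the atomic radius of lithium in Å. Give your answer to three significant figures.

1.52 Å

For a BCC cell (Z = 2), a³ = Z·M/(N_A·ρ) = 2 × 6.940 / (6.022 × 10²³ × 0.5300) = 4.349 × 10^-23 cm³, so a = 3.517 × 10^-8 cm = 3.517 Å.
Atoms touch along the body diagonal, so √3·a = 4r, so r = 0.4330 × a = 1.52 Å.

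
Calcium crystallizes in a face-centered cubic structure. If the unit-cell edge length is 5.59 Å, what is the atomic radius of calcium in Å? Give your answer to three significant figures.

1.98 Å

In an FCC lattice, atoms touch along the face diagonal, so √2·a = 4r.
r = √2·a/4 = 1.4142 × 5.59 / 4 = 1.98 Å.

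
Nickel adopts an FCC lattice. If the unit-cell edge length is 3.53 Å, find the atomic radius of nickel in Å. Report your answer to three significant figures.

In an FCC lattice, atoms touch along the face diagonal, so √2·a = 4r.
r = √2·a/4 = 1.4142 × 3.53 / 4 = 1.25 Å.

1.25 Å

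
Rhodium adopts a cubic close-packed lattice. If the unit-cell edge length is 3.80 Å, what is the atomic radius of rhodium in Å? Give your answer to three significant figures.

1.34 Å

In an FCC lattice, atoms touch along the face diagonal, so √2·a = 4r.
r = √2·a/4 = 1.4142 × 3.80 / 4 = 1.34 Å.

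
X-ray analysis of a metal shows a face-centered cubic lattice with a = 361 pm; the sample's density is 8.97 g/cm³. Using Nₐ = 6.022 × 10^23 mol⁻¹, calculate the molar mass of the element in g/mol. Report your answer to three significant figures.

An FCC cell has Z = 4 atoms; a = 3.610 × 10^-8 cm.
M = ρ·N_A·a³/Z = 8.97 × 6.022 × 10²³ × 4.705 × 10^-23 / 4 = 63.5 g/mol.

63.5 g/mol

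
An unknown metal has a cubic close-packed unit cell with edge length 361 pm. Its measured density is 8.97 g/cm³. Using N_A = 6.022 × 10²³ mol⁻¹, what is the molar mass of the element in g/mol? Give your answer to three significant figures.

63.5 g/mol

An FCC cell has Z = 4 atoms; a = 3.610 × 10^-8 cm.
M = ρ·N_A·a³/Z = 8.97 × 6.022 × 10²³ × 4.705 × 10^-23 / 4 = 63.5 g/mol.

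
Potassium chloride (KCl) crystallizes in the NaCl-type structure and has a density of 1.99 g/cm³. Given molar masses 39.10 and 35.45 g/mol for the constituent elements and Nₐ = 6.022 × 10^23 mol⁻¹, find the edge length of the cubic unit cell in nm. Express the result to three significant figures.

M(KCl) = 74.55 g/mol; Z = 4 formula units per cell.
a³ = Z·M/(N_A·ρ) = 4 × 74.55 / (6.022 × 10²³ × 1.99) = 2.488 × 10^-22 cm³, so a = 6.290 × 10^-8 cm = 0.629 nm.

0.629 nm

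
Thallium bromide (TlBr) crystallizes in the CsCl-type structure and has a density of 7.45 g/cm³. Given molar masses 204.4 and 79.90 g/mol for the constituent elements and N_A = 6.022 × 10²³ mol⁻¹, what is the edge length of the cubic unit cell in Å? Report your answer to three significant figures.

M(TlBr) = 284.3 g/mol; Z = 1 formula unit per cell.
a³ = Z·M/(N_A·ρ) = 1 × 284.3 / (6.022 × 10²³ × 7.45) = 6.337 × 10^-23 cm³, so a = 3.987 × 10^-8 cm = 3.99 Å.

3.99 Å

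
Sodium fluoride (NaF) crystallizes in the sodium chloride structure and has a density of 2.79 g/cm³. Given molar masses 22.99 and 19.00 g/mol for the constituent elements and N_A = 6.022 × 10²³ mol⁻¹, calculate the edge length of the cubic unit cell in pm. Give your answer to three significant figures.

M(NaF) = 41.99 g/mol; Z = 4 formula units per cell.
a³ = Z·M/(N_A·ρ) = 4 × 41.99 / (6.022 × 10²³ × 2.79) = 9.997 × 10^-23 cm³, so a = 4.641 × 10^-8 cm = 464 pm.

464 pm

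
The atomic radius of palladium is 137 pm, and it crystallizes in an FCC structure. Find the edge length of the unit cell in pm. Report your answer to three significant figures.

387 pm

In an FCC lattice, atoms touch along the face diagonal, so √2·a = 4r.
a = 4r/√2 = 4 × 137 / 1.4142 = 387 pm.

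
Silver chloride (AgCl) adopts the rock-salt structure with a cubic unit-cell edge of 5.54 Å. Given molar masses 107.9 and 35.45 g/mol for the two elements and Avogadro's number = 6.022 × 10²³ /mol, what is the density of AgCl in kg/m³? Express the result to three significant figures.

5600 kg/m³

The rock-salt structure contains Z = 4 formula units per cell; M(AgCl) = 107.9 + 35.45 = 143.35 g/mol.
a³ = (5.540 × 10^-8 cm)³ = 1.700 × 10^-22 cm³.
ρ = 4 × 143.35 / (6.022 × 10²³ × 1.700 × 10^-22) = 5.600 g/cm³ = 5600 kg/m³.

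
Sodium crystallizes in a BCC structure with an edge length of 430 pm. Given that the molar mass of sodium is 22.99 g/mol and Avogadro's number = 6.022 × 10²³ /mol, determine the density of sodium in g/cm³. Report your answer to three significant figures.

0.960 g/cm³

A BCC unit cell contains Z = 2 atoms.
Cell volume: a³ = (430 pm)³ = (4.300 × 10^-8 cm)³ = 7.951 × 10^-23 cm³.
ρ = Z·M/(N_A·a³) = 2 × 22.99 / (6.022 × 10²³ × 7.951 × 10^-23) = 0.9603 g/cm³.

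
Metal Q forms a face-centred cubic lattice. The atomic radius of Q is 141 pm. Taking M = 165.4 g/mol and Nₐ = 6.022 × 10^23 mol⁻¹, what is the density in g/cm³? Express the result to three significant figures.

In an FCC lattice, atoms touch along the face diagonal, so √2·a = 4r, giving a = 398.8 pm = 3.988 × 10^-8 cm.
With Z = 4, ρ = Z·M/(N_A·a³) = 4 × 165.4 / (6.022 × 10²³ × 6.343 × 10^-23) = 17.32 g/cm³.

17.3 g/cm³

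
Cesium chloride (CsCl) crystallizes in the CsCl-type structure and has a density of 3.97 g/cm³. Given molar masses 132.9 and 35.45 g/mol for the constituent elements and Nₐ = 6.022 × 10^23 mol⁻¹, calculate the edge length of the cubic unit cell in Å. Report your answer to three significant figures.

4.13 Å

M(CsCl) = 168.35 g/mol; Z = 1 formula unit per cell.
a³ = Z·M/(N_A·ρ) = 1 × 168.35 / (6.022 × 10²³ × 3.97) = 7.042 × 10^-23 cm³, so a = 4.129 × 10^-8 cm = 4.13 Å.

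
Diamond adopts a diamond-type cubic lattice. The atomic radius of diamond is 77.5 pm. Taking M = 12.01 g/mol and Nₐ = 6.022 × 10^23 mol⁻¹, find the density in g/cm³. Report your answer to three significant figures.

In a diamond cubic lattice, nearest neighbors lie along the body diagonal with √3·a = 8r, giving a = 358.0 pm = 3.580 × 10^-8 cm.
With Z = 8, ρ = Z·M/(N_A·a³) = 8 × 12.01 / (6.022 × 10²³ × 4.587 × 10^-23) = 3.479 g/cm³.

3.48 g/cm³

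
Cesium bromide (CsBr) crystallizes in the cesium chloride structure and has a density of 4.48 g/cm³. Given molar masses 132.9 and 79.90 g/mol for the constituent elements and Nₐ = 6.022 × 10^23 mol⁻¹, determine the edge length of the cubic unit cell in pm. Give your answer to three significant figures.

M(CsBr) = 212.8 g/mol; Z = 1 formula unit per cell.
a³ = Z·M/(N_A·ρ) = 1 × 212.8 / (6.022 × 10²³ × 4.48) = 7.888 × 10^-23 cm³, so a = 4.289 × 10^-8 cm = 429 pm.

429 pm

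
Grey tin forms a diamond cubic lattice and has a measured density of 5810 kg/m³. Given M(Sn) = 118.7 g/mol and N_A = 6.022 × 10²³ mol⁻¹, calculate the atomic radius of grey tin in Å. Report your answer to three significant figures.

1.40 Å

For a diamond cubic cell (Z = 8), a³ = Z·M/(N_A·ρ) = 8 × 118.7 / (6.022 × 10²³ × 5.810) = 2.714 × 10^-22 cm³, so a = 6.475 × 10^-8 cm = 6.475 Å.
Nearest neighbors lie along the body diagonal with √3·a = 8r, so r = 0.2165 × a = 1.40 Å.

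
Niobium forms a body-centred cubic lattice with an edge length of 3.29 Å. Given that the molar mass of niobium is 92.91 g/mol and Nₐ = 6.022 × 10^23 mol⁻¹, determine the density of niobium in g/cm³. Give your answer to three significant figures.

8.66 g/cm³

A BCC unit cell contains Z = 2 atoms.
Cell volume: a³ = (3.29 Å)³ = (3.290 × 10^-8 cm)³ = 3.561 × 10^-23 cm³.
ρ = Z·M/(N_A·a³) = 2 × 92.91 / (6.022 × 10²³ × 3.561 × 10^-23) = 8.665 g/cm³.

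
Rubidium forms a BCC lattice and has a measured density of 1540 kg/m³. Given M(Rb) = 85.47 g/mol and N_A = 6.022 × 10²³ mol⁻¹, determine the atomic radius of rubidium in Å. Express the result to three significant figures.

2.46 Å

For a BCC cell (Z = 2), a³ = Z·M/(N_A·ρ) = 2 × 85.47 / (6.022 × 10²³ × 1.540) = 1.843 × 10^-22 cm³, so a = 5.691 × 10^-8 cm = 5.691 Å.
Atoms touch along the body diagonal, so √3·a = 4r, so r = 0.4330 × a = 2.46 Å.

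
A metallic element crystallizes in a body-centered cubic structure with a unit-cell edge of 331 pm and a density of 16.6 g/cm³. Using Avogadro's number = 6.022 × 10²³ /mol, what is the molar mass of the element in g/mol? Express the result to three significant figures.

A BCC cell has Z = 2 atoms; a = 3.310 × 10^-8 cm.
M = ρ·N_A·a³/Z = 16.6 × 6.022 × 10²³ × 3.626 × 10^-23 / 2 = 181 g/mol.

181 g/mol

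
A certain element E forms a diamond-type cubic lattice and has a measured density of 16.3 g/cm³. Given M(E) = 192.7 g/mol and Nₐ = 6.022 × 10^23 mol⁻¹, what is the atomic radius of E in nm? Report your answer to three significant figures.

For a diamond cubic cell (Z = 8), a³ = Z·M/(N_A·ρ) = 8 × 192.7 / (6.022 × 10²³ × 16.30) = 1.571 × 10^-22 cm³, so a = 5.395 × 10^-8 cm = 0.5395 nm.
Nearest neighbors lie along the body diagonal with √3·a = 8r, so r = 0.2165 × a = 0.117 nm.

0.117 nm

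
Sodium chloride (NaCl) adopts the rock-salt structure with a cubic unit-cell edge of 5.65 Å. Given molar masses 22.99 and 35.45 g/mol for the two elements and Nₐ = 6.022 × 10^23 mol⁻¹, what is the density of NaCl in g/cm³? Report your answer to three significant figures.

2.15 g/cm³

The rock-salt structure contains Z = 4 formula units per cell; M(NaCl) = 22.99 + 35.45 = 58.44 g/mol.
a³ = (5.650 × 10^-8 cm)³ = 1.804 × 10^-22 cm³.
ρ = 4 × 58.44 / (6.022 × 10²³ × 1.804 × 10^-22) = 2.152 g/cm³.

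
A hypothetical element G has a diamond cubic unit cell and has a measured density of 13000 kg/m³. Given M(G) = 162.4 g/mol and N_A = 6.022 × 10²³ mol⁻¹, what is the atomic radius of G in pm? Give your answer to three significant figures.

For a diamond cubic cell (Z = 8), a³ = Z·M/(N_A·ρ) = 8 × 162.4 / (6.022 × 10²³ × 13.00) = 1.660 × 10^-22 cm³, so a = 5.495 × 10^-8 cm = 549.5 pm.
Nearest neighbors lie along the body diagonal with √3·a = 8r, so r = 0.2165 × a = 119 pm.

119 pm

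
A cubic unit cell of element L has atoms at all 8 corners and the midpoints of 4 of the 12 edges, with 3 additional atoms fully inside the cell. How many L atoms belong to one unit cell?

5

Corner atoms are shared by 8 cells (1/8 each), edge atoms by 4 (1/4 each), interior atoms are unshared.
Net atoms = 8 × 1/8 + 4 × 1/4 + 3 = 1 + 1 + 3 = 5.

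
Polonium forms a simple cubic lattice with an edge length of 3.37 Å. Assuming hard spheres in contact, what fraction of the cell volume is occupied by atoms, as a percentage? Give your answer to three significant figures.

52.4%

In a simple cubic lattice atoms touch along the cell edge, so a = 2r, so r = 0.5000a = 1.685 Å.
Packing fraction = Z·(4/3)πr³ / a³ = 1 × (4/3)π × (1.685)³ / (3.37)³ = 0.5236 = 52.4%.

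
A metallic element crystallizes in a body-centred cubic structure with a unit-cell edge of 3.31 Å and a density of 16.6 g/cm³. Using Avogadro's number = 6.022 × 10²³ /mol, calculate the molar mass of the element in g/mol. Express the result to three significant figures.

A BCC cell has Z = 2 atoms; a = 3.310 × 10^-8 cm.
M = ρ·N_A·a³/Z = 16.6 × 6.022 × 10²³ × 3.626 × 10^-23 / 2 = 181 g/mol.

181 g/mol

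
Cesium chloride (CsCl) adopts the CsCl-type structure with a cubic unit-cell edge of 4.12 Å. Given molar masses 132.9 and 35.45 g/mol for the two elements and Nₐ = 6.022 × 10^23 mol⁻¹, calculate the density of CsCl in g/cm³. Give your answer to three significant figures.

4.00 g/cm³

The CsCl-type structure contains Z = 1 formula unit per cell; M(CsCl) = 132.9 + 35.45 = 168.35 g/mol.
a³ = (4.120 × 10^-8 cm)³ = 6.993 × 10^-23 cm³.
ρ = 1 × 168.35 / (6.022 × 10²³ × 6.993 × 10^-23) = 3.997 g/cm³.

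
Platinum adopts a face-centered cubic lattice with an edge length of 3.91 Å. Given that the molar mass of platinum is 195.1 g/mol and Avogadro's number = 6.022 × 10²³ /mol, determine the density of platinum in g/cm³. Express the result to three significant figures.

21.7 g/cm³

An FCC unit cell contains Z = 4 atoms.
Cell volume: a³ = (3.91 Å)³ = (3.910 × 10^-8 cm)³ = 5.978 × 10^-23 cm³.
ρ = Z·M/(N_A·a³) = 4 × 195.1 / (6.022 × 10²³ × 5.978 × 10^-23) = 21.68 g/cm³.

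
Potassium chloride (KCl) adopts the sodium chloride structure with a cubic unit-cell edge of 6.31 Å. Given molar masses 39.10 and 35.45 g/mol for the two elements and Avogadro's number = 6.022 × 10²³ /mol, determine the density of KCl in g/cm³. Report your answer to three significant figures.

The sodium chloride structure contains Z = 4 formula units per cell; M(KCl) = 39.10 + 35.45 = 74.55 g/mol.
a³ = (6.310 × 10^-8 cm)³ = 2.512 × 10^-22 cm³.
ρ = 4 × 74.55 / (6.022 × 10²³ × 2.512 × 10^-22) = 1.971 g/cm³.

1.97 g/cm³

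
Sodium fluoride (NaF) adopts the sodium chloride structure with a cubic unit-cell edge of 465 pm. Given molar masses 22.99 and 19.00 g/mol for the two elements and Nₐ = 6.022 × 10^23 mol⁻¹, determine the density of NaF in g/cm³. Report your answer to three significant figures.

2.77 g/cm³

The sodium chloride structure contains Z = 4 formula units per cell; M(NaF) = 22.99 + 19.00 = 41.99 g/mol.
a³ = (4.650 × 10^-8 cm)³ = 1.005 × 10^-22 cm³.
ρ = 4 × 41.99 / (6.022 × 10²³ × 1.005 × 10^-22) = 2.774 g/cm³.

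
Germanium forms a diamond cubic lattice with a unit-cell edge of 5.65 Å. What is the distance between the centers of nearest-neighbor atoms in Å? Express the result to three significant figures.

In a diamond cubic structure, nearest neighbors lie along the body diagonal with √3·a = 8r; the nearest-neighbor distance equals 2r = 0.4330·a.
d = 0.4330 × 5.65 = 2.45 Å.

2.45 Å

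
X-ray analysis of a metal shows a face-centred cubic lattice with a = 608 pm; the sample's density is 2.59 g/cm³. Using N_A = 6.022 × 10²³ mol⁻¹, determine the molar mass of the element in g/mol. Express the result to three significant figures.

An FCC cell has Z = 4 atoms; a = 6.080 × 10^-8 cm.
M = ρ·N_A·a³/Z = 2.59 × 6.022 × 10²³ × 2.248 × 10^-22 / 4 = 87.6 g/mol.

87.6 g/mol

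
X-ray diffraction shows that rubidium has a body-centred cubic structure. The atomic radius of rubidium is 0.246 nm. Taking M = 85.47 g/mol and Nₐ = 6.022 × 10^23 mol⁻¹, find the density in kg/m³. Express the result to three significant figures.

In a BCC lattice, atoms touch along the body diagonal, so √3·a = 4r, giving a = 0.5681 nm = 5.681 × 10^-8 cm.
With Z = 2, ρ = Z·M/(N_A·a³) = 2 × 85.47 / (6.022 × 10²³ × 1.834 × 10^-22) = 1.548 g/cm³ = 1550 kg/m³.

1550 kg/m³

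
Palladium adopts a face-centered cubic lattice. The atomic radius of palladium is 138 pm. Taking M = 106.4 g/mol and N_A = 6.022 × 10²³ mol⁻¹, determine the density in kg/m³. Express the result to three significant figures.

11900 kg/m³

In an FCC lattice, atoms touch along the face diagonal, so √2·a = 4r, giving a = 390.3 pm = 3.903 × 10^-8 cm.
With Z = 4, ρ = Z·M/(N_A·a³) = 4 × 106.4 / (6.022 × 10²³ × 5.947 × 10^-23) = 11.88 g/cm³ = 11900 kg/m³.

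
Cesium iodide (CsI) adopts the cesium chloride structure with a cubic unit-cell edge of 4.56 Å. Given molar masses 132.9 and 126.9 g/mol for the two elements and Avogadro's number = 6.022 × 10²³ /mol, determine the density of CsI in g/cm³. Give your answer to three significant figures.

4.55 g/cm³

The cesium chloride structure contains Z = 1 formula unit per cell; M(CsI) = 132.9 + 126.9 = 259.8 g/mol.
a³ = (4.560 × 10^-8 cm)³ = 9.482 × 10^-23 cm³.
ρ = 1 × 259.8 / (6.022 × 10²³ × 9.482 × 10^-23) = 4.550 g/cm³.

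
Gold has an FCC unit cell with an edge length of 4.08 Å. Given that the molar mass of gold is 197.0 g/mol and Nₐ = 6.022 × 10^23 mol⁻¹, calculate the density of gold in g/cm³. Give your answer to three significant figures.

An FCC unit cell contains Z = 4 atoms.
Cell volume: a³ = (4.08 Å)³ = (4.080 × 10^-8 cm)³ = 6.792 × 10^-23 cm³.
ρ = Z·M/(N_A·a³) = 4 × 197.0 / (6.022 × 10²³ × 6.792 × 10^-23) = 19.27 g/cm³.

19.3 g/cm³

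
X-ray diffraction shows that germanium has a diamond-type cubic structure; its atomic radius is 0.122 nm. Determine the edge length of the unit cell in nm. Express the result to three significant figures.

0.563 nm

In a diamond cubic lattice, nearest neighbors lie along the body diagonal with √3·a = 8r.
a = 8r/√3 = 8 × 0.122 / 1.7321 = 0.563 nm.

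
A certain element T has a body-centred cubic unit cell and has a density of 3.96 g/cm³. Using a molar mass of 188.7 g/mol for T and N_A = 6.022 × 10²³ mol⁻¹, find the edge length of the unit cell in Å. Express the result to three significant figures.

5.41 Å

With Z = 2 atoms per BCC cell, a³ = Z·M/(N_A·ρ) = 2 × 188.7 / (6.022 × 10²³ × 3.960 g/cm³) = 1.583 × 10^-22 cm³.
a = (1.583 × 10^-22)^(1/3) = 5.409 × 10^-8 cm = 5.41 Å.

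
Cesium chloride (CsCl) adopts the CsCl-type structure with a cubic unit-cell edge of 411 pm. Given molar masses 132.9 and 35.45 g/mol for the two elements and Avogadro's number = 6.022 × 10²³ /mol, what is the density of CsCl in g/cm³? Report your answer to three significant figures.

The CsCl-type structure contains Z = 1 formula unit per cell; M(CsCl) = 132.9 + 35.45 = 168.35 g/mol.
a³ = (4.110 × 10^-8 cm)³ = 6.943 × 10^-23 cm³.
ρ = 1 × 168.35 / (6.022 × 10²³ × 6.943 × 10^-23) = 4.027 g/cm³.

4.03 g/cm³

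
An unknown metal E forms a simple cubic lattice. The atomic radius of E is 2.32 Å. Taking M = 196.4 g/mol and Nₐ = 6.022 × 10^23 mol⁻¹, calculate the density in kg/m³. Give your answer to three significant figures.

In a simple cubic lattice, atoms touch along the cell edge, so a = 2r, giving a = 4.640 Å = 4.640 × 10^-8 cm.
With Z = 1, ρ = Z·M/(N_A·a³) = 1 × 196.4 / (6.022 × 10²³ × 9.990 × 10^-23) = 3.265 g/cm³ = 3260 kg/m³.

3260 kg/m³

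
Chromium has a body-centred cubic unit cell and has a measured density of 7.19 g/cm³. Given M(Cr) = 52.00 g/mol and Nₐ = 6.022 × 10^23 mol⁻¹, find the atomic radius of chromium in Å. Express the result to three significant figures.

1.25 Å

For a BCC cell (Z = 2), a³ = Z·M/(N_A·ρ) = 2 × 52.00 / (6.022 × 10²³ × 7.190) = 2.402 × 10^-23 cm³, so a = 2.885 × 10^-8 cm = 2.885 Å.
Atoms touch along the body diagonal, so √3·a = 4r, so r = 0.4330 × a = 1.25 Å.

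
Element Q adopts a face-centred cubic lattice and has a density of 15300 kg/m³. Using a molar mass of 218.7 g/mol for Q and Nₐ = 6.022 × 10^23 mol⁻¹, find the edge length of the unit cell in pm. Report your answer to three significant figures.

456 pm

With Z = 4 atoms per FCC cell, a³ = Z·M/(N_A·ρ) = 4 × 218.7 / (6.022 × 10²³ × 15.30 g/cm³) = 9.495 × 10^-23 cm³.
a = (9.495 × 10^-23)^(1/3) = 4.562 × 10^-8 cm = 456 pm.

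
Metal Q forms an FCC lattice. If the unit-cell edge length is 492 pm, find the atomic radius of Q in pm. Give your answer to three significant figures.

In an FCC lattice, atoms touch along the face diagonal, so √2·a = 4r.
r = √2·a/4 = 1.4142 × 492 / 4 = 174 pm.

174 pm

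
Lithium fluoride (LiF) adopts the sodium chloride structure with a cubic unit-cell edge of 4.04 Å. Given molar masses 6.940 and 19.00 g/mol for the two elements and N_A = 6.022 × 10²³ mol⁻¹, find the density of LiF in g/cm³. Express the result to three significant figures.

The sodium chloride structure contains Z = 4 formula units per cell; M(LiF) = 6.940 + 19.00 = 25.94 g/mol.
a³ = (4.040 × 10^-8 cm)³ = 6.594 × 10^-23 cm³.
ρ = 4 × 25.94 / (6.022 × 10²³ × 6.594 × 10^-23) = 2.613 g/cm³.

2.61 g/cm³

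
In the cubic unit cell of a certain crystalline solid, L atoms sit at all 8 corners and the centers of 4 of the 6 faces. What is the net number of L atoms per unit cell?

Corner atoms are shared by 8 cells (1/8 each), face atoms by 2 (1/2 each).
Net atoms = 8 × 1/8 + 4 × 1/2 = 1 + 2 = 3.

3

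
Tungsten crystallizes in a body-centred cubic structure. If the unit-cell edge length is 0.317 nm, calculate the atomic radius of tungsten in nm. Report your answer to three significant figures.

0.137 nm

In a BCC lattice, atoms touch along the body diagonal, so √3·a = 4r.
r = √3·a/4 = 1.7321 × 0.317 / 4 = 0.137 nm.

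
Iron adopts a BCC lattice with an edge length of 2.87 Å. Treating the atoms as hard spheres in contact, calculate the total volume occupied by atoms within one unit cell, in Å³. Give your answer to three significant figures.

16.1 Å³

In a BCC lattice atoms touch along the body diagonal, so √3·a = 4r, so r = 0.4330a = 1.243 Å.
V_atoms = Z × (4/3)πr³ = 2 × (4/3)π × (1.243)³ = 16.1 Å³.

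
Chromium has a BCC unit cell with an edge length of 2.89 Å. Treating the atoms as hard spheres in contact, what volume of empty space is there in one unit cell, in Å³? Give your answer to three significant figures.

7.72 Å³

In a BCC lattice atoms touch along the body diagonal, so √3·a = 4r, so r = 0.4330a = 1.251 Å.
V_cell = a³ = 24.14 Å³; V_atoms = 2 × (4/3)πr³ = 16.42 Å³.
Empty space = 24.14 − 16.42 = 7.72 Å³.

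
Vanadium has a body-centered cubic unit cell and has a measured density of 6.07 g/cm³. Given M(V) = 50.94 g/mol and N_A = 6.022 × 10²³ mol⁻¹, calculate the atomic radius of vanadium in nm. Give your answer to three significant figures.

0.131 nm

For a BCC cell (Z = 2), a³ = Z·M/(N_A·ρ) = 2 × 50.94 / (6.022 × 10²³ × 6.070) = 2.787 × 10^-23 cm³, so a = 3.032 × 10^-8 cm = 0.3032 nm.
Atoms touch along the body diagonal, so √3·a = 4r, so r = 0.4330 × a = 0.131 nm.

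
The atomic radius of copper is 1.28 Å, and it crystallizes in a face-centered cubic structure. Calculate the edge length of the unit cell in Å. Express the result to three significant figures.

3.62 Å

In an FCC lattice, atoms touch along the face diagonal, so √2·a = 4r.
a = 4r/√2 = 4 × 1.28 / 1.4142 = 3.62 Å.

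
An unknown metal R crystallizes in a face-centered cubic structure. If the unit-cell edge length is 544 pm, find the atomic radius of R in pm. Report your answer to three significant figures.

In an FCC lattice, atoms touch along the face diagonal, so √2·a = 4r.
r = √2·a/4 = 1.4142 × 544 / 4 = 192 pm.

192 pm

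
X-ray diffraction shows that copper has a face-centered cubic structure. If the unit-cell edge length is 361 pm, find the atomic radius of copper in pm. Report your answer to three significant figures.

In an FCC lattice, atoms touch along the face diagonal, so √2·a = 4r.
r = √2·a/4 = 1.4142 × 361 / 4 = 128 pm.

128 pm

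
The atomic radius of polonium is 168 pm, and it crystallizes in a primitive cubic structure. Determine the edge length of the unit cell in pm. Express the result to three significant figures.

In a simple cubic lattice, atoms touch along the cell edge, so a = 2r.
a = 2r = 2 × 168 = 336 pm.

336 pm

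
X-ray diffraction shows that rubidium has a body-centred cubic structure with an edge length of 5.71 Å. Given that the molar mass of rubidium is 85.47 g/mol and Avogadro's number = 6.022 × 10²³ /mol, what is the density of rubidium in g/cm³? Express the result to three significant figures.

1.52 g/cm³

A BCC unit cell contains Z = 2 atoms.
Cell volume: a³ = (5.71 Å)³ = (5.710 × 10^-8 cm)³ = 1.862 × 10^-22 cm³.
ρ = Z·M/(N_A·a³) = 2 × 85.47 / (6.022 × 10²³ × 1.862 × 10^-22) = 1.525 g/cm³.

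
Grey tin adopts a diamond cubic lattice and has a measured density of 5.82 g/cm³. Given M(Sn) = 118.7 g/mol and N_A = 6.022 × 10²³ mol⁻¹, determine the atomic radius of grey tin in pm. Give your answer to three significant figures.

For a diamond cubic cell (Z = 8), a³ = Z·M/(N_A·ρ) = 8 × 118.7 / (6.022 × 10²³ × 5.820) = 2.709 × 10^-22 cm³, so a = 6.471 × 10^-8 cm = 647.1 pm.
Nearest neighbors lie along the body diagonal with √3·a = 8r, so r = 0.2165 × a = 140 pm.

140 pm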